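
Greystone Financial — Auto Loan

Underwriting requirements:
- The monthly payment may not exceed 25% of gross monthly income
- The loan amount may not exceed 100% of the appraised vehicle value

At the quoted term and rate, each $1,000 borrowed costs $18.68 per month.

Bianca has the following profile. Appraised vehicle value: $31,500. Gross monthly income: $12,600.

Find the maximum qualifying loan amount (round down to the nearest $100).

$31,500

Payment cap: 25% × $12,600 = $3,150/month.
At $18.68 per $1,000, that supports 3,150/18.68 × 1,000 ≈ $168,629 → $168,600.
LTV cap: 100% × $31,500 = $31,500 → $31,500.
Binding constraint: loan-to-value.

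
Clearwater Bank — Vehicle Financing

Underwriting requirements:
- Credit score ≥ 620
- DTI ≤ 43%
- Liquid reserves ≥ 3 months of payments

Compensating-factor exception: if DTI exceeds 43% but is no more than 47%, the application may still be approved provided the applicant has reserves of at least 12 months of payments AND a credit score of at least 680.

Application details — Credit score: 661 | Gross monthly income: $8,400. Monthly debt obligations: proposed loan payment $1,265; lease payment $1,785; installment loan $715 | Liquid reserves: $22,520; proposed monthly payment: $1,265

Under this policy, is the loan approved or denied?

Credit score 661 ≥ 620 (meets base)
Total debts = (1,265 + 1,785 + 715) = 3,765. DTI = 3,765/8,400 = 44.8% > 43% — standard DTI limit exceeded.
Reserves = 22,520/1,265 = 17.8 months ≥ 3
DTI 44.8% is within the 43%–47% exception band; checking compensating factors.
Reserves 17.8 ≥ 12 months; credit score 661 < 680.
Override conditions not both satisfied; exception does not apply.

Denied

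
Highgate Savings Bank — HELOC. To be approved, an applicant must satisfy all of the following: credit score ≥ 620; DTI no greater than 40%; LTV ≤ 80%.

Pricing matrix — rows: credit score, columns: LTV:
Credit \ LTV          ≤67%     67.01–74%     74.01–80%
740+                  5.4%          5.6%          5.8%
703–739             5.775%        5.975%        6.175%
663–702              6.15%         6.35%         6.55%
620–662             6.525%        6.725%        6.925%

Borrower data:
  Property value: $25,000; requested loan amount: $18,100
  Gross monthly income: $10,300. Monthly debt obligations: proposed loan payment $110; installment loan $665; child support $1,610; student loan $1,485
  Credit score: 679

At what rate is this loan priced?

Credit score 679 ≥ 620; Total monthly debts = (110 + 665 + 1,610 + 1,485) = 3,870. DTI = 3,870/10,300 = 37.6% ≤ 40%
LTV: 18,100 ÷ 25,000 = 72.4%, within 80% cap
Row: 679 falls in 663–702. Column: 72.4% falls in 67.01–74%. Rate = 6.35%.

6.35%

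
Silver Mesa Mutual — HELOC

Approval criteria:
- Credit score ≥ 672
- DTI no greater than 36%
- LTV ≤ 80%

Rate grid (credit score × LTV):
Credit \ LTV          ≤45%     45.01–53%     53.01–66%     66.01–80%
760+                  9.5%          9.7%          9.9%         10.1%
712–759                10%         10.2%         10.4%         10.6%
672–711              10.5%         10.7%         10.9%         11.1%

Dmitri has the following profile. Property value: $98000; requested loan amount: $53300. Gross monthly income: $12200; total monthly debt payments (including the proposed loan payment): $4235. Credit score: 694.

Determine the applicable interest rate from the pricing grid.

10.9%

Credit score 694 ≥ 672; Debt-to-income = 4,235/12,200 = 34.7% — meets 36% limit
Loan-to-value = 53,300/98,000 = 54.4% — pass (80% max)
Credit 694 → row 672–711; LTV 54.4% → column 53.01–66%. Grid cell → 10.9%.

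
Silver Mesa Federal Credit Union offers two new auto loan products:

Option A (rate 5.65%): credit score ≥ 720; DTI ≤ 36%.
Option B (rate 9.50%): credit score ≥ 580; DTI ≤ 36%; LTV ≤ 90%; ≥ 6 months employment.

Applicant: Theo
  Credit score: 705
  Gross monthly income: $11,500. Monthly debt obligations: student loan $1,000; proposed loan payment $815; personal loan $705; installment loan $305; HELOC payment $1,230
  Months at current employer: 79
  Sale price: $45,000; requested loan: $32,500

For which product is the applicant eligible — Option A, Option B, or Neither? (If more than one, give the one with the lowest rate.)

Option B

Total debts = (1,000 + 815 + 705 + 305 + 1,230) = 4,055; DTI = 4,055/11,500 = 35.3%.
LTV = 32,500/45,000 = 72.2%.
Option A: score 705 < 720; DTI 35.3% ≤ 36% → does not qualify.
Option B: score 705 ≥ 580; DTI 35.3% ≤ 36%; LTV 72.2% ≤ 90%; employment 79 ≥ 6 mo → qualifies.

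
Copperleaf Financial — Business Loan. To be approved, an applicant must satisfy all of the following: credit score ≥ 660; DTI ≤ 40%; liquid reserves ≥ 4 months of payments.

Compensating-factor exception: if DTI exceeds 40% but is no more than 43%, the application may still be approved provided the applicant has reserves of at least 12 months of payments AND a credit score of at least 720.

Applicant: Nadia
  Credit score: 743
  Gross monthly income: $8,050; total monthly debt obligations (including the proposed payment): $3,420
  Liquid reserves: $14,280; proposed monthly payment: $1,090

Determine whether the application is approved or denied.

Approved

Credit score 743 ≥ 660 (meets base)
DTI = 3,420/8,050 = 42.5% > 40% — standard DTI limit exceeded.
Liquid reserves cover 14,280/1,090 = 13.1 months — ≥ 4 required
42.5% falls in the override range (40%–43%), so the compensating-factor test applies.
Override check — reserves: 13.1 mo (ok); score: 743 (ok).
Both override conditions satisfied; DTI exception granted.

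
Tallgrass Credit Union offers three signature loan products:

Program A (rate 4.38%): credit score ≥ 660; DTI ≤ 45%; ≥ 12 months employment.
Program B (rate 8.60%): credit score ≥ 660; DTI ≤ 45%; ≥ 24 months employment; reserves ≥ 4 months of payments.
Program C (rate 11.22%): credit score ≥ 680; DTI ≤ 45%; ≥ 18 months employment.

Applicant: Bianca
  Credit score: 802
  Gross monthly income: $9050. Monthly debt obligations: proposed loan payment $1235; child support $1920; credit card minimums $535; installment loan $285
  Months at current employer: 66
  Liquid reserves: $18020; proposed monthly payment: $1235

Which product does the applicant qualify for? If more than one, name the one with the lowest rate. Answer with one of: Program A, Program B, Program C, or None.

Program A

Total debts = (1,235 + 1,920 + 535 + 285) = 3,975; DTI = 3,975/9,050 = 43.9%.
Reserves = 18,020/1,235 = 14.6 months.
Program A: score 802 ≥ 660; DTI 43.9% ≤ 45%; employment 66 ≥ 12 mo → qualifies.
Program B: score 802 ≥ 660; DTI 43.9% ≤ 45%; employment 66 ≥ 24 mo; reserves 14.6 ≥ 4 mo → qualifies.
Program C: score 802 ≥ 680; DTI 43.9% ≤ 45%; employment 66 ≥ 18 mo → qualifies.
Qualifying: Program A, Program B, Program C. Lowest rate is 4.38% → Program A.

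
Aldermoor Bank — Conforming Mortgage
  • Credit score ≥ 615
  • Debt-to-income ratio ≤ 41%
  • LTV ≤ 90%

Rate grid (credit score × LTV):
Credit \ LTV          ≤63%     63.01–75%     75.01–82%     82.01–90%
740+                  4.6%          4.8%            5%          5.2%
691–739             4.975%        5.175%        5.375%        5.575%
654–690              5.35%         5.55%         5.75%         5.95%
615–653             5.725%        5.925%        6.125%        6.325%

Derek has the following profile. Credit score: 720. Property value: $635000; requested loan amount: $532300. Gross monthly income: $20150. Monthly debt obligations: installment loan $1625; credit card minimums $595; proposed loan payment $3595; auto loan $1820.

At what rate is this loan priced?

Credit score 720 ≥ 615; Total monthly debts = (1,625 + 595 + 3,595 + 1,820) = 7,635. Debt-to-income = 7,635/20,150 = 37.9% — meets 41% limit
LTV = 532,300/635,000 = 83.8% ≤ 90%
Row: 720 falls in 691–739. Column: 83.8% falls in 82.01–90%. Rate = 5.575%.

5.575%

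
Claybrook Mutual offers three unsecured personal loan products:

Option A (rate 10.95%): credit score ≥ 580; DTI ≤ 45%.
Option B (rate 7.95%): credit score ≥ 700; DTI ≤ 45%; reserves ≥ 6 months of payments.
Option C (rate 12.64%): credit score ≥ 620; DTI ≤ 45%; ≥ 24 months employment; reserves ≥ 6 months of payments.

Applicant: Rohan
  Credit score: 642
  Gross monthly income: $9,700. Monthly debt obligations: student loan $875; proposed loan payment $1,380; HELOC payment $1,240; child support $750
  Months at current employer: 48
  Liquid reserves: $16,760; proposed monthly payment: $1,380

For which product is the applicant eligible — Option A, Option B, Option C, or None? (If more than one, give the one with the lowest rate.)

Option A

Total debts = (875 + 1,380 + 1,240 + 750) = 4,245; DTI = 4,245/9,700 = 43.8%.
Reserves = 16,760/1,380 = 12.1 months.
Option A: score 642 ≥ 580; DTI 43.8% ≤ 45% → qualifies.
Option B: score 642 < 700; DTI 43.8% ≤ 45%; reserves 12.1 ≥ 6 mo → does not qualify.
Option C: score 642 ≥ 620; DTI 43.8% ≤ 45%; employment 48 ≥ 24 mo; reserves 12.1 ≥ 6 mo → qualifies.
Qualifying: Option A, Option C. Lowest rate is 10.95% → Option A.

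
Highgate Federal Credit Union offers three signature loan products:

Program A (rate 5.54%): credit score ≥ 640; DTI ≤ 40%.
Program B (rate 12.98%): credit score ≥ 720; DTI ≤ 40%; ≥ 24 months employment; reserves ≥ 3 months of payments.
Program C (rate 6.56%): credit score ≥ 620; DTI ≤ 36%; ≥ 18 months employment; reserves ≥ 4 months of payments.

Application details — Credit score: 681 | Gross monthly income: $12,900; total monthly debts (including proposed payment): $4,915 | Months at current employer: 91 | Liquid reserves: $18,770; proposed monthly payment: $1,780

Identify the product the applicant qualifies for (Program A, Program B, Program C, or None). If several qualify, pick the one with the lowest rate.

Program A

DTI = 4,915/12,900 = 38.1%.
Reserves = 18,770/1,780 = 10.5 months.
Program A: score 681 ≥ 640; DTI 38.1% ≤ 40% → qualifies.
Program B: score 681 < 720; DTI 38.1% ≤ 40%; employment 91 ≥ 24 mo; reserves 10.5 ≥ 3 mo → does not qualify.
Program C: score 681 ≥ 620; DTI 38.1% > 36%; employment 91 ≥ 18 mo; reserves 10.5 ≥ 4 mo → does not qualify.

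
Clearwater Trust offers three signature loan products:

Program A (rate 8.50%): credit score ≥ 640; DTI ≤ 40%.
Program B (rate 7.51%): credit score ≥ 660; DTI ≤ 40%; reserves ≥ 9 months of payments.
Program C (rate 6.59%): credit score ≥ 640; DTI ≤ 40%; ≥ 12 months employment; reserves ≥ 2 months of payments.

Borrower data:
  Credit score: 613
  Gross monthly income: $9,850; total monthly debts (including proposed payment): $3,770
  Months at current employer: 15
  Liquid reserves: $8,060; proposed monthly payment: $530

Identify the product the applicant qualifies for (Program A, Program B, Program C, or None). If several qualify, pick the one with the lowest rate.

DTI = 3,770/9,850 = 38.3%.
Reserves = 8,060/530 = 15.2 months.
Program A: score 613 < 640; DTI 38.3% ≤ 40% → does not qualify.
Program B: score 613 < 660; DTI 38.3% ≤ 40%; reserves 15.2 ≥ 9 mo → does not qualify.
Program C: score 613 < 640; DTI 38.3% ≤ 40%; employment 15 ≥ 12 mo; reserves 15.2 ≥ 2 mo → does not qualify.

None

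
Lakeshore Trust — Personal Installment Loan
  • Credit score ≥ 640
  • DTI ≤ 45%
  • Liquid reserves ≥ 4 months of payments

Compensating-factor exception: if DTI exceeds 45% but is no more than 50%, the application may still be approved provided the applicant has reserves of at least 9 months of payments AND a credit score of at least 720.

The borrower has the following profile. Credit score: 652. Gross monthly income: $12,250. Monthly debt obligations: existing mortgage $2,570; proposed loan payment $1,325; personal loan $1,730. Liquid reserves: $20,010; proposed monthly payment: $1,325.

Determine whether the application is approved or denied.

Credit score 652 ≥ 640 (meets base)
Total debts = (2,570 + 1,325 + 1,730) = 5,625. DTI = 5,625/12,250 = 45.9% > 45% — standard DTI limit exceeded.
Reserves: 20,010 ÷ 1,325 = 15.1 months (meets 4-month minimum)
DTI 45.9% is within the 45%–50% exception band; checking compensating factors.
Reserves 15.1 ≥ 9 months; credit score 652 < 720.
Compensating-factor requirement not fully met.

Denied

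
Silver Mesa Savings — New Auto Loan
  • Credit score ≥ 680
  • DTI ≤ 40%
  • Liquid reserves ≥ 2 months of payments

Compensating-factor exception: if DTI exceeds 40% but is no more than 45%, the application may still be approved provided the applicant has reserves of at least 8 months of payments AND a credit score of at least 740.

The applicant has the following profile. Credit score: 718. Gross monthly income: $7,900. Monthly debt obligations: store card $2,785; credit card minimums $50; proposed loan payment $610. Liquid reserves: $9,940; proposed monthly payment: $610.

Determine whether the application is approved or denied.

Denied

Credit score 718 ≥ 680 (meets base)
Total debts = (2,785 + 50 + 610) = 3,445. DTI = 3,445/7,900 = 43.6% > 40% — standard DTI limit exceeded.
Reserves: 9,940 ÷ 610 = 16.3 months (meets 2-month minimum)
43.6% falls in the override range (40%–45%), so the compensating-factor test applies.
Override check — reserves: 16.3 mo (ok); score: 718 (below 740).
Override conditions not both satisfied; exception does not apply.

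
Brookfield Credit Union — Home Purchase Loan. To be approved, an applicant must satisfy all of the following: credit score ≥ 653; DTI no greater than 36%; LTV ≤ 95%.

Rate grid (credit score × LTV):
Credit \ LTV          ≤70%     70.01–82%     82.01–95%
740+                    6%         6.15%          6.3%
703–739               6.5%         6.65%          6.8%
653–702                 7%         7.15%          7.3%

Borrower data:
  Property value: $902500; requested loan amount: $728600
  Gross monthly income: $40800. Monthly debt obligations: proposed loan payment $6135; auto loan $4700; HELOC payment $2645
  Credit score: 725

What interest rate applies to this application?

6.65%

Credit score 725 ≥ 653; Total monthly debts = (6,135 + 4,700 + 2,645) = 13,480. Debt-to-income = 13,480/40,800 = 33% — meets 36% limit
LTV = 728,600/902,500 = 80.7% ≤ 95%
Score 725 is in the 703–739 band; LTV 80.7% is in the 70.01–82% band → 6.65%.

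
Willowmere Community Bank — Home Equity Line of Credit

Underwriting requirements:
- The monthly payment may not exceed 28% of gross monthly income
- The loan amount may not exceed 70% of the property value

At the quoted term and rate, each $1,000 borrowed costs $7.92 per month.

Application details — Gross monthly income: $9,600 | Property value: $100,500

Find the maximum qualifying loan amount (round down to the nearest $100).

Payment cap: 28% × $9,600 = $2,688/month.
At $7.92 per $1,000, that supports 2,688/7.92 × 1,000 ≈ $339,393 → $339,300.
LTV cap: 70% × $100,500 = $70,350 → $70,300.
Binding constraint: loan-to-value.

$70,300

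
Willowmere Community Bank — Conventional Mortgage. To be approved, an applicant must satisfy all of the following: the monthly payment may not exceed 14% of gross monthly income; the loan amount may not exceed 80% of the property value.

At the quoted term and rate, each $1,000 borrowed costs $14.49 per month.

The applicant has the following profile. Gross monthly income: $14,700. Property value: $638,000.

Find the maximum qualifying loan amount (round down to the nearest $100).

Payment cap: 14% × $14,700 = $2,058/month.
At $14.49 per $1,000, that supports 2,058/14.49 × 1,000 ≈ $142,028 → $142,000.
LTV cap: 80% × $638,000 = $510,400 → $510,400.
Binding constraint: payment-to-income.

$142,000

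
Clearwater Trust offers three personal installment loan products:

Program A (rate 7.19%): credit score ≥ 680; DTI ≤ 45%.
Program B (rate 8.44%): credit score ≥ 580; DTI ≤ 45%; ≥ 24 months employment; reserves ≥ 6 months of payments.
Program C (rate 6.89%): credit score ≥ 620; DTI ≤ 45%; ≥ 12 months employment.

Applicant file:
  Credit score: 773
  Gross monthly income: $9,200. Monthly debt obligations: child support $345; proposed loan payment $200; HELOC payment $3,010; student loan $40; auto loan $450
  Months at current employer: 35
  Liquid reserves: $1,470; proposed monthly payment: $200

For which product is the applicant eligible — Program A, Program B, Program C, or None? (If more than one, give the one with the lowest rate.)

Total debts = (345 + 200 + 3,010 + 40 + 450) = 4,045; DTI = 4,045/9,200 = 44%.
Reserves = 1,470/200 = 7.3 months.
Program A: score 773 ≥ 680; DTI 44% ≤ 45% → qualifies.
Program B: score 773 ≥ 580; DTI 44% ≤ 45%; employment 35 ≥ 24 mo; reserves 7.3 ≥ 6 mo → qualifies.
Program C: score 773 ≥ 620; DTI 44% ≤ 45%; employment 35 ≥ 12 mo → qualifies.
Qualifying: Program A, Program B, Program C. Lowest rate is 6.89% → Program C.

Program C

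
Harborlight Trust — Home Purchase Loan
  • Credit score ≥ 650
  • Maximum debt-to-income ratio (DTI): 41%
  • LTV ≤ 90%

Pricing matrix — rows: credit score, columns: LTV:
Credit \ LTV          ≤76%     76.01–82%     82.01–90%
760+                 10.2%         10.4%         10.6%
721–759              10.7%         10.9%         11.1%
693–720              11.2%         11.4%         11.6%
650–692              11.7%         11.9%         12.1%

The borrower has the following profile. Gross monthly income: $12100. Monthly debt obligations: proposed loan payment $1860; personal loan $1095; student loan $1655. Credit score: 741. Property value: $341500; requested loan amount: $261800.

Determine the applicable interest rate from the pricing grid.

10.9%

Credit score 741 ≥ 650; Total monthly debts = (1,860 + 1,095 + 1,655) = 4,610. DTI = 4,610/12,100 = 38.1% ≤ 41%
LTV: 261,800 ÷ 341,500 = 76.7%, within 90% cap
Credit 741 → row 721–759; LTV 76.7% → column 76.01–82%. Grid cell → 10.9%.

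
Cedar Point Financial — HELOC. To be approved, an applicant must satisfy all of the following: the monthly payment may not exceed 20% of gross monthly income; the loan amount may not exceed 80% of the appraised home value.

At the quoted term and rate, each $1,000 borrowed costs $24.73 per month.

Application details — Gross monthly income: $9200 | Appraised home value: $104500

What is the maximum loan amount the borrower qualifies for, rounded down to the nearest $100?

$74,400

Payment cap: 20% × $9,200 = $1,840/month.
At $24.73 per $1,000, that supports 1,840/24.73 × 1,000 ≈ $74,403 → $74,400.
LTV cap: 80% × $104,500 = $83,600 → $83,600.
Binding constraint: payment-to-income.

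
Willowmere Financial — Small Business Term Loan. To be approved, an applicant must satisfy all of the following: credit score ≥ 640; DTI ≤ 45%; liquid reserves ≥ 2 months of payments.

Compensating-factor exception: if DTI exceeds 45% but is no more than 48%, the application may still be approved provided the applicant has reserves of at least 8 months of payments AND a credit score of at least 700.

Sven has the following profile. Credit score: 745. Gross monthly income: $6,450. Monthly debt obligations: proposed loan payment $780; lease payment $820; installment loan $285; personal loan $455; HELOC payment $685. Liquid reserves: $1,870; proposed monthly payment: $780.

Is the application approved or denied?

Credit score 745 ≥ 640 (meets base)
Total debts = (780 + 820 + 285 + 455 + 685) = 3,025. DTI: 3,025 ÷ 6,450 = 46.9%, over the 45% base limit.
Reserves: 1,870 ÷ 780 = 2.4 months (meets 2-month minimum)
46.9% falls in the override range (45%–48%), so the compensating-factor test applies.
Reserves 2.4 < 8 months; credit score 745 ≥ 700.
Override conditions not both satisfied; exception does not apply.

Denied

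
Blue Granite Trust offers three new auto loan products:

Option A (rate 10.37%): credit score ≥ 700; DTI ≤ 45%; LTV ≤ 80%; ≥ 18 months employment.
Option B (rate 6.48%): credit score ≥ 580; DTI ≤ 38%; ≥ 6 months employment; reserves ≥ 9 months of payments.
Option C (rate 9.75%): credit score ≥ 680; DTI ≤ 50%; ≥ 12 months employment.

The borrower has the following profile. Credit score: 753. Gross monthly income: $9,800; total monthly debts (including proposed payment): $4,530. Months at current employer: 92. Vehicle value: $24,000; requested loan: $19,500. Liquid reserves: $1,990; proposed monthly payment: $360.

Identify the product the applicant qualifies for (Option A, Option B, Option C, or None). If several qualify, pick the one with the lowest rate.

Option C

DTI = 4,530/9,800 = 46.2%.
LTV = 19,500/24,000 = 81.2%.
Reserves = 1,990/360 = 5.5 months.
Option A: score 753 ≥ 700; DTI 46.2% > 45%; LTV 81.2% > 80%; employment 92 ≥ 18 mo → does not qualify.
Option B: score 753 ≥ 580; DTI 46.2% > 38%; employment 92 ≥ 6 mo; reserves 5.5 < 9 mo → does not qualify.
Option C: score 753 ≥ 680; DTI 46.2% ≤ 50%; employment 92 ≥ 12 mo → qualifies.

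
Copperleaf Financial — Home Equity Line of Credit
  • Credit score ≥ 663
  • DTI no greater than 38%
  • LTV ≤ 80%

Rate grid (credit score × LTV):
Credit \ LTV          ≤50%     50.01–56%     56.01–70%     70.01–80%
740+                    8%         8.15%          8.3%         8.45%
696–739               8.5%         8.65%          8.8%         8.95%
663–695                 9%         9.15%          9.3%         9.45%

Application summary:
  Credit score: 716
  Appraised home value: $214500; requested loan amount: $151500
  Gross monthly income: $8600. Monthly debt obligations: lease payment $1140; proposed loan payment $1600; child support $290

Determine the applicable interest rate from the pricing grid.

8.95%

Credit score 716 ≥ 663; Total monthly debts = (1,140 + 1,600 + 290) = 3,030. DTI = 3,030/8,600 = 35.2% ≤ 38%
LTV: 151,500 ÷ 214,500 = 70.6%, within 80% cap
Score 716 is in the 696–739 band; LTV 70.6% is in the 70.01–80% band → 8.95%.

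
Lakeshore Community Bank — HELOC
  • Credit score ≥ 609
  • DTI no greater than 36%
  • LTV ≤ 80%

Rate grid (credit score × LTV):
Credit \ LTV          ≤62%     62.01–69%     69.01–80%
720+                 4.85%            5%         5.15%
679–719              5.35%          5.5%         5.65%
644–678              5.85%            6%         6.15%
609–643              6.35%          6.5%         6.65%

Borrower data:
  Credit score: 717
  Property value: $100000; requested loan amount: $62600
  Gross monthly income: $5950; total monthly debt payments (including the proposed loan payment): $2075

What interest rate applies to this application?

Credit score 717 ≥ 609; DTI: 2,075 ÷ 5,950 = 34.9%, within the 36% cap
LTV: 62,600 ÷ 100,000 = 62.6%, within 80% cap
Credit 717 → row 679–719; LTV 62.6% → column 62.01–69%. Grid cell → 5.5%.

5.5%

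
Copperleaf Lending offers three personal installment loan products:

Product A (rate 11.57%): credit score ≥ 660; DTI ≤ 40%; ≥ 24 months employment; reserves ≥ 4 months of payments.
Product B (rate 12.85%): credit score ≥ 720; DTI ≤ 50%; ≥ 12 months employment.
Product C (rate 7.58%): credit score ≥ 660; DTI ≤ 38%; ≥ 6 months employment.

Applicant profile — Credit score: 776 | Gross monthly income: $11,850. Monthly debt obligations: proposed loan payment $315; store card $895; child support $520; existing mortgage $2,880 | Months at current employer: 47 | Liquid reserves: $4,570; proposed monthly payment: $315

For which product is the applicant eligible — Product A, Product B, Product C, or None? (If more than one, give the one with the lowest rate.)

Product A

Total debts = (315 + 895 + 520 + 2,880) = 4,610; DTI = 4,610/11,850 = 38.9%.
Reserves = 4,570/315 = 14.5 months.
Product A: score 776 ≥ 660; DTI 38.9% ≤ 40%; employment 47 ≥ 24 mo; reserves 14.5 ≥ 4 mo → qualifies.
Product B: score 776 ≥ 720; DTI 38.9% ≤ 50%; employment 47 ≥ 12 mo → qualifies.
Product C: score 776 ≥ 660; DTI 38.9% > 38%; employment 47 ≥ 6 mo → does not qualify.
Qualifying: Product A, Product B. Lowest rate is 11.57% → Product A.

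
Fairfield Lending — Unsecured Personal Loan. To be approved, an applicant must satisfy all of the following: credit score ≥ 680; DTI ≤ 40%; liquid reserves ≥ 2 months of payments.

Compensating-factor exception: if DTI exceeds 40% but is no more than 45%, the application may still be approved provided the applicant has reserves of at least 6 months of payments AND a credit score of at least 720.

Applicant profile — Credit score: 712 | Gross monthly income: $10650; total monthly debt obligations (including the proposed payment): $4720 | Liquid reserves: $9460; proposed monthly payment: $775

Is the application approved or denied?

Credit score 712 ≥ 680 (meets base)
DTI: 4,720 ÷ 10,650 = 44.3%, over the 40% base limit.
Liquid reserves cover 9,460/775 = 12.2 months — ≥ 2 required
DTI 44.3% is within the 40%–45% exception band; checking compensating factors.
Override check — reserves: 12.2 mo (ok); score: 712 (below 720).
Compensating-factor requirement not fully met.

Denied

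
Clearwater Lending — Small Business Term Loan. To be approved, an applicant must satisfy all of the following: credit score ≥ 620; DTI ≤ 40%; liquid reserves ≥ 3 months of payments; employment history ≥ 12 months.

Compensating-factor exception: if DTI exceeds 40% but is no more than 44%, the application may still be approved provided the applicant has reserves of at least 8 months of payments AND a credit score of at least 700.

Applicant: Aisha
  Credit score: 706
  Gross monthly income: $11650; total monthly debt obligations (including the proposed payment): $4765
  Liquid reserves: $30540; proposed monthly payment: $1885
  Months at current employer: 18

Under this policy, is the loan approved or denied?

Credit score 706 ≥ 620 (meets base)
DTI: 4,765 ÷ 11,650 = 40.9%, over the 40% base limit.
Reserves = 30,540/1,885 = 16.2 months ≥ 3
Employment 18 ≥ 12 months
DTI 40.9% is within the 40%–44% exception band; checking compensating factors.
Reserves 16.2 ≥ 8 months; credit score 706 ≥ 700.
Both compensating conditions met → exception applies.

Approved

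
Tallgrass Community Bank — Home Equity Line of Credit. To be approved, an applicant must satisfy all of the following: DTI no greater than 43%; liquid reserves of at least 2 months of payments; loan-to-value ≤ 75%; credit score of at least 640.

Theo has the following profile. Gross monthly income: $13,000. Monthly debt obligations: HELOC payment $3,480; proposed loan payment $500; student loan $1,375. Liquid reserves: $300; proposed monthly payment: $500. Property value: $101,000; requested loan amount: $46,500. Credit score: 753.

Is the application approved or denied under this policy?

Denied

Total monthly debts = (3,480 + 500 + 1,375) = 5,355. Debt-to-income = 5,355/13,000 = 41.2% — meets 43% limit
Reserves = 300/500 = 0.6 months < 2
LTV: 46,500 ÷ 101,000 = 46%, within 75% cap
Credit score 753 ≥ 640 (meets)
Fails on reserves.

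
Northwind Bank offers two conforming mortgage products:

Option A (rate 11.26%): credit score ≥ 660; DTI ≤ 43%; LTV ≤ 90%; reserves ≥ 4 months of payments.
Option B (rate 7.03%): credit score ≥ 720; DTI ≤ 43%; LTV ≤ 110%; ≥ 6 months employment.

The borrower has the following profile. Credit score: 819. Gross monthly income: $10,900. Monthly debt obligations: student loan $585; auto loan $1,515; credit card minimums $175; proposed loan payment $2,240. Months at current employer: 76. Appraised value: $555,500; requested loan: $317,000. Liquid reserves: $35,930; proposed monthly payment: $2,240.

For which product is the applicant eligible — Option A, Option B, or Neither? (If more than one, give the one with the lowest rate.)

Total debts = (585 + 1,515 + 175 + 2,240) = 4,515; DTI = 4,515/10,900 = 41.4%.
LTV = 317,000/555,500 = 57.1%.
Reserves = 35,930/2,240 = 16.0 months.
Option A: score 819 ≥ 660; DTI 41.4% ≤ 43%; LTV 57.1% ≤ 90%; reserves 16.0 ≥ 4 mo → qualifies.
Option B: score 819 ≥ 720; DTI 41.4% ≤ 43%; LTV 57.1% ≤ 110%; employment 76 ≥ 6 mo → qualifies.
Qualifying: Option A, Option B. Lowest rate is 7.03% → Option B.

Option B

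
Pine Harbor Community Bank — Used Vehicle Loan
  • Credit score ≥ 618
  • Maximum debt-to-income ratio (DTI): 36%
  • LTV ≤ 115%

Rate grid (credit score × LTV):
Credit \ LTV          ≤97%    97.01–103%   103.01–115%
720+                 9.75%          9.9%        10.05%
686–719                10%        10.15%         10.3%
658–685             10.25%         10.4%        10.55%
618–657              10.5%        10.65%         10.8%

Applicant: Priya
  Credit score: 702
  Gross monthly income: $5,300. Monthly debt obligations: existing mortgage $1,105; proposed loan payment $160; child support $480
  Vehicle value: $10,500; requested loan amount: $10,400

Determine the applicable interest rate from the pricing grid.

Credit score 702 ≥ 618; Total monthly debts = (1,105 + 160 + 480) = 1,745. DTI: 1,745 ÷ 5,300 = 32.9%, within the 36% cap
Loan-to-value = 10,400/10,500 = 99% — pass (115% max)
Score 702 is in the 686–719 band; LTV 99% is in the 97.01–103% band → 10.15%.

10.15%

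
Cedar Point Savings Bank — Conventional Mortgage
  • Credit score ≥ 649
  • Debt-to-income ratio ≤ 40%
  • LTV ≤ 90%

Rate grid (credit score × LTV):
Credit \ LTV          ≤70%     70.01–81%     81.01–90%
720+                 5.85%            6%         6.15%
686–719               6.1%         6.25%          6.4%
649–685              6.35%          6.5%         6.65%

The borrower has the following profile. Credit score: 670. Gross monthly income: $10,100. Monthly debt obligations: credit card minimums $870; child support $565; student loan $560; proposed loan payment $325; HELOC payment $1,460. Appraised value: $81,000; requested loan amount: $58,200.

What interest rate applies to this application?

6.5%

Credit score 670 ≥ 649; Total monthly debts = (870 + 565 + 560 + 325 + 1,460) = 3,780. DTI: 3,780 ÷ 10,100 = 37.4%, within the 40% cap
LTV: 58,200 ÷ 81,000 = 71.9%, within 90% cap
Score 670 is in the 649–685 band; LTV 71.9% is in the 70.01–81% band → 6.5%.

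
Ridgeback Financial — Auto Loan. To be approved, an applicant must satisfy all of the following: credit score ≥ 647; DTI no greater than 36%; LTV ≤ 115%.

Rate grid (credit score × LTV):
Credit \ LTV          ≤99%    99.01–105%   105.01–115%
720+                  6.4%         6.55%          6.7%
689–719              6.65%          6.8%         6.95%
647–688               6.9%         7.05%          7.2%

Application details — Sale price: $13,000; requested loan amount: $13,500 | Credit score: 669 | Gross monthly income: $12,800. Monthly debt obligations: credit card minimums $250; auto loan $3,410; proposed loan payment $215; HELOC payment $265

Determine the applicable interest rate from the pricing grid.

Credit score 669 ≥ 647; Total monthly debts = (250 + 3,410 + 215 + 265) = 4,140. Debt-to-income = 4,140/12,800 = 32.3% — meets 36% limit
LTV: 13,500 ÷ 13,000 = 103.8%, within 115% cap
Credit 669 → row 647–688; LTV 103.8% → column 99.01–105%. Grid cell → 7.05%.

7.05%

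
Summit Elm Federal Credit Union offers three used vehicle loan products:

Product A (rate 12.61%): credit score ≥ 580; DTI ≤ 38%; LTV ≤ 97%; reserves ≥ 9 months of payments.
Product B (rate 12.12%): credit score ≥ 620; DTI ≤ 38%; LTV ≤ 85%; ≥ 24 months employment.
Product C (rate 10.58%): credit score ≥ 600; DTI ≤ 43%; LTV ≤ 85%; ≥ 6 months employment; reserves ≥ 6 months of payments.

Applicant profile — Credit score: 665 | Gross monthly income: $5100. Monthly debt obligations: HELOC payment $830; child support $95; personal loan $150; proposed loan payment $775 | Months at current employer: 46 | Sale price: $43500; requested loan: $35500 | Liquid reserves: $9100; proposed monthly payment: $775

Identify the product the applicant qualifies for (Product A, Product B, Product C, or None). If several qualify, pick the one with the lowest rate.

Product C

Total debts = (830 + 95 + 150 + 775) = 1,850; DTI = 1,850/5,100 = 36.3%.
LTV = 35,500/43,500 = 81.6%.
Reserves = 9,100/775 = 11.7 months.
Product A: score 665 ≥ 580; DTI 36.3% ≤ 38%; LTV 81.6% ≤ 97%; reserves 11.7 ≥ 9 mo → qualifies.
Product B: score 665 ≥ 620; DTI 36.3% ≤ 38%; LTV 81.6% ≤ 85%; employment 46 ≥ 24 mo → qualifies.
Product C: score 665 ≥ 600; DTI 36.3% ≤ 43%; LTV 81.6% ≤ 85%; employment 46 ≥ 6 mo; reserves 11.7 ≥ 6 mo → qualifies.
Qualifying: Product A, Product B, Product C. Lowest rate is 10.58% → Product C.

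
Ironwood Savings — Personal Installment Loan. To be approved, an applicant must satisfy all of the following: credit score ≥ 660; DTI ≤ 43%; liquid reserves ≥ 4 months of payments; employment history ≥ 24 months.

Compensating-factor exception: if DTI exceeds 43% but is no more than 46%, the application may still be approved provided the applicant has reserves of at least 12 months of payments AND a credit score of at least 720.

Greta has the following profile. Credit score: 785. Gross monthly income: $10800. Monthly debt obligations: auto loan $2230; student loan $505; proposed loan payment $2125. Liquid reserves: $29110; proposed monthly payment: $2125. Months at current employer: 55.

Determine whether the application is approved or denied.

Credit score 785 ≥ 660 (meets base)
Total debts = (2,230 + 505 + 2,125) = 4,860. DTI: 4,860 ÷ 10,800 = 45%, over the 43% base limit.
Reserves: 29,110 ÷ 2,125 = 13.7 months (meets 4-month minimum)
Employment 55 ≥ 24 months
45% falls in the override range (43%–46%), so the compensating-factor test applies.
Reserves 13.7 ≥ 12 months; credit score 785 ≥ 720.
Both compensating conditions met → exception applies.

Approved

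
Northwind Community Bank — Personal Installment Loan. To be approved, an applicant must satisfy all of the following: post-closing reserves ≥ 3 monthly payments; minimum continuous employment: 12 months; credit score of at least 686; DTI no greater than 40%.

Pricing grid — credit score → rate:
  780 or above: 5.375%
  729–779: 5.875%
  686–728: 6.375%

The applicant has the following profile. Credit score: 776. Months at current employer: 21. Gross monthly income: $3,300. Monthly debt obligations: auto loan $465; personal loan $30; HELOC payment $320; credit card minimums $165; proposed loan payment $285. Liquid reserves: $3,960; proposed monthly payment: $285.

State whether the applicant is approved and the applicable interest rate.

Approved at 5.875%

Credit score 776 ≥ 686 (meets minimum)
Total monthly debts = (465 + 30 + 320 + 165 + 285) = 1,265. Debt-to-income = 1,265/3,300 = 38.3% — meets 40% limit
Liquid reserves cover 3,960/285 = 13.9 months — ≥ 3 required
Employment 21 ≥ 12 months
All requirements met. Score 776 falls in the 729–779 tier → 5.875%.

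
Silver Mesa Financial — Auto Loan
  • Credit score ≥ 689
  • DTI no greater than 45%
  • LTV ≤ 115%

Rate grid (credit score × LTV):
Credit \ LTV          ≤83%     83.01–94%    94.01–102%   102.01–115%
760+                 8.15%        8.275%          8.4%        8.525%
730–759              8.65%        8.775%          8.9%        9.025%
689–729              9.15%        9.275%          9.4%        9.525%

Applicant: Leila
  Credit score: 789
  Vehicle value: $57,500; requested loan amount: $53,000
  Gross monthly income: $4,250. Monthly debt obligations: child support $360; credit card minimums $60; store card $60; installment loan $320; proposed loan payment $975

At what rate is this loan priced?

8.275%

Credit score 789 ≥ 689; Total monthly debts = (360 + 60 + 60 + 320 + 975) = 1,775. DTI: 1,775 ÷ 4,250 = 41.8%, within the 45% cap
LTV = 53,000/57,500 = 92.2% ≤ 115%
Credit 789 → row 760+; LTV 92.2% → column 83.01–94%. Grid cell → 8.275%.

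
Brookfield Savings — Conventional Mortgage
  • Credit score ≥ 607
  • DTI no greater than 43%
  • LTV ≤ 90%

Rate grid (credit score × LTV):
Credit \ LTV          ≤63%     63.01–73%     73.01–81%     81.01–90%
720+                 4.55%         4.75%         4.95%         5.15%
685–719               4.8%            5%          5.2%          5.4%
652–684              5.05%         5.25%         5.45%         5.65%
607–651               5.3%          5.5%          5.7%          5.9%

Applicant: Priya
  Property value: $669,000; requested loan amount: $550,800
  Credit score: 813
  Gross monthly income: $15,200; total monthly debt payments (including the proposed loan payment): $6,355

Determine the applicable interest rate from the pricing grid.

5.15%

Credit score 813 ≥ 607; DTI = 6,355/15,200 = 41.8% ≤ 43%
LTV = 550,800/669,000 = 82.3% ≤ 90%
Score 813 is in the 720+ band; LTV 82.3% is in the 81.01–90% band → 5.15%.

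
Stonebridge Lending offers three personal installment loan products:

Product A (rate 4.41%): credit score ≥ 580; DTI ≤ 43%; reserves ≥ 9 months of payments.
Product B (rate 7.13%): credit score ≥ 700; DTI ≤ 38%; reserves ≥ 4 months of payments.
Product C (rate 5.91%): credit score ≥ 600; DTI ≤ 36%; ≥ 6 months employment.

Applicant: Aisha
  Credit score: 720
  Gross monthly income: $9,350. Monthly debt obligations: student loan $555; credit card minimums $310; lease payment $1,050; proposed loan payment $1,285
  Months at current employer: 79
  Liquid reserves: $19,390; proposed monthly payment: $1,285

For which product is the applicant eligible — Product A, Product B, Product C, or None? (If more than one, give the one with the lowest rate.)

Product A

Total debts = (555 + 310 + 1,050 + 1,285) = 3,200; DTI = 3,200/9,350 = 34.2%.
Reserves = 19,390/1,285 = 15.1 months.
Product A: score 720 ≥ 580; DTI 34.2% ≤ 43%; reserves 15.1 ≥ 9 mo → qualifies.
Product B: score 720 ≥ 700; DTI 34.2% ≤ 38%; reserves 15.1 ≥ 4 mo → qualifies.
Product C: score 720 ≥ 600; DTI 34.2% ≤ 36%; employment 79 ≥ 6 mo → qualifies.
Qualifying: Product A, Product B, Product C. Lowest rate is 4.41% → Product A.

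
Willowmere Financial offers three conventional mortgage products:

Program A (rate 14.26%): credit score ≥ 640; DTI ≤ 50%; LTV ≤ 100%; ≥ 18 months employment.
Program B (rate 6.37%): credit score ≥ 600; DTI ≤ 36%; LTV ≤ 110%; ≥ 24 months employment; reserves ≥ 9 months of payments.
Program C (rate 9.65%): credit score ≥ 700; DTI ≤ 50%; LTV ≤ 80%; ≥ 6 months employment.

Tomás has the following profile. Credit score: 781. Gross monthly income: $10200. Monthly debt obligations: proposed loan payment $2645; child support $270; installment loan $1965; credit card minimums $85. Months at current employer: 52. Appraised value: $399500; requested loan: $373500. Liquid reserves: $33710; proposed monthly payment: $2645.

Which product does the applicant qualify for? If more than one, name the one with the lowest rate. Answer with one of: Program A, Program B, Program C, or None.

Program A

Total debts = (2,645 + 270 + 1,965 + 85) = 4,965; DTI = 4,965/10,200 = 48.7%.
LTV = 373,500/399,500 = 93.5%.
Reserves = 33,710/2,645 = 12.7 months.
Program A: score 781 ≥ 640; DTI 48.7% ≤ 50%; LTV 93.5% ≤ 100%; employment 52 ≥ 18 mo → qualifies.
Program B: score 781 ≥ 600; DTI 48.7% > 36%; LTV 93.5% ≤ 110%; employment 52 ≥ 24 mo; reserves 12.7 ≥ 9 mo → does not qualify.
Program C: score 781 ≥ 700; DTI 48.7% ≤ 50%; LTV 93.5% > 80%; employment 52 ≥ 6 mo → does not qualify.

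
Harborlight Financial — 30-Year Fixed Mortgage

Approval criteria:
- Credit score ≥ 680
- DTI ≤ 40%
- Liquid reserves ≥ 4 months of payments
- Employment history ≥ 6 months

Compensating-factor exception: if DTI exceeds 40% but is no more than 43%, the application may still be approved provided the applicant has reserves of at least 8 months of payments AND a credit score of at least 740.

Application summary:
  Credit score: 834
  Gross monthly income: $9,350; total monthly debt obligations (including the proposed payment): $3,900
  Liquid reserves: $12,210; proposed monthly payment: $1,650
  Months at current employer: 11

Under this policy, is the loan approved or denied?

Credit score 834 ≥ 680 (meets base)
DTI: 3,900 ÷ 9,350 = 41.7%, over the 40% base limit.
Reserves: 12,210 ÷ 1,650 = 7.4 months (meets 4-month minimum)
Employment 11 ≥ 6 months
DTI 41.7% is within the 40%–43% exception band; checking compensating factors.
Override check — reserves: 7.4 mo (short of 8); score: 834 (ok).
Compensating-factor requirement not fully met.

Denied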